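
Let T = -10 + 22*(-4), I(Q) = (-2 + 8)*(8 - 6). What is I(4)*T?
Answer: -1176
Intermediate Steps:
I(Q) = 12 (I(Q) = 6*2 = 12)
T = -98 (T = -10 - 88 = -98)
I(4)*T = 12*(-98) = -1176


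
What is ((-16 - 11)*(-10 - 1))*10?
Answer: 2970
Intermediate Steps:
((-16 - 11)*(-10 - 1))*10 = -27*(-11)*10 = 297*10 = 2970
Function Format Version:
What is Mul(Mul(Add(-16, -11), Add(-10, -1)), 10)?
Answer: 2970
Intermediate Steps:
Mul(Mul(Add(-16, -11), Add(-10, -1)), 10) = Mul(Mul(-27, -11), 10) = Mul(297, 10) = 2970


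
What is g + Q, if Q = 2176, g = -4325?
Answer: -2149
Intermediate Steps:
g + Q = -4325 + 2176 = -2149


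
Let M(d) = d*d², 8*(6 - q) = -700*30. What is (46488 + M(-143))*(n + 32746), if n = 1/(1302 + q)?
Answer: -370621484686661/3933 ≈ -9.4234e+10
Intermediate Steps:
q = 2631 (q = 6 - (-175)*30/2 = 6 - ⅛*(-21000) = 6 + 2625 = 2631)
M(d) = d³
n = 1/3933 (n = 1/(1302 + 2631) = 1/3933 ≈ 0.00025426)
(46488 + M(-143))*(n + 32746) = (46488 + (-143)³)*(1/3933 + 32746) = (46488 - 2924207)*(128790019/3933) = -2877719*128790019/3933 = -370621484686661/3933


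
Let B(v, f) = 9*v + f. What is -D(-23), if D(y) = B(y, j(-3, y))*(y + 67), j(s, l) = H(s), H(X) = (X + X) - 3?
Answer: 9504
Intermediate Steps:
H(X) = -3 + 2*X (H(X) = 2*X - 3 = -3 + 2*X)
j(s, l) = -3 + 2*s
B(v, f) = f + 9*v
D(y) = (-9 + 9*y)*(67 + y) (D(y) = ((-3 + 2*(-3)) + 9*y)*(y + 67) = ((-3 - 6) + 9*y)*(67 + y) = (-9 + 9*y)*(67 + y))
-D(-23) = -9*(-1 - 23)*(67 - 23) = -9*(-24)*44 = -1*(-9504) = 9504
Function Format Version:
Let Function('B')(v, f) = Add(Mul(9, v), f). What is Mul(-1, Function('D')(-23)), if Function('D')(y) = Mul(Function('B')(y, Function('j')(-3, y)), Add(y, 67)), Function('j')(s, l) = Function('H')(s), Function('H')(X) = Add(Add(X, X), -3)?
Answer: 9504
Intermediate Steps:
Function('H')(X) = Add(-3, Mul(2, X)) (Function('H')(X) = Add(Mul(2, X), -3) = Add(-3, Mul(2, X)))
Function('j')(s, l) = Add(-3, Mul(2, s))
Function('B')(v, f) = Add(f, Mul(9, v))
Function('D')(y) = Mul(Add(-9, Mul(9, y)), Add(67, y)) (Function('D')(y) = Mul(Add(Add(-3, Mul(2, -3)), Mul(9, y)), Add(y, 67)) = Mul(Add(Add(-3, -6), Mul(9, y)), Add(67, y)) = Mul(Add(-9, Mul(9, y)), Add(67, y)))
Mul(-1, Function('D')(-23)) = Mul(-1, Mul(9, Add(-1, -23), Add(67, -23))) = Mul(-1, Mul(9, -24, 44)) = Mul(-1, -9504) = 9504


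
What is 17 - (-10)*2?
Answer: 37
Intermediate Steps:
17 - (-10)*2 = 17 - 5*(-4) = 17 + 20 = 37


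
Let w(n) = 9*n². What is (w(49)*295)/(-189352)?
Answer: -6374655/189352 ≈ -33.666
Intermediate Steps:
(w(49)*295)/(-189352) = ((9*49²)*295)/(-189352) = ((9*2401)*295)*(-1/189352) = (21609*295)*(-1/189352) = 6374655*(-1/189352) = -6374655/189352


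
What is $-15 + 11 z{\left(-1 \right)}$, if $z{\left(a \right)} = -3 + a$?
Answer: $-59$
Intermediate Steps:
$-15 + 11 z{\left(-1 \right)} = -15 + 11 \left(-3 - 1\right) = -15 + 11 \left(-4\right) = -15 - 44 = -59$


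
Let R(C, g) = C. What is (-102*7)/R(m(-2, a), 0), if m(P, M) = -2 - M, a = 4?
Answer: 119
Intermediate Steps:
(-102*7)/R(m(-2, a), 0) = (-102*7)/(-2 - 1*4) = -714/(-2 - 4) = -714/(-6) = -714*(-⅙) = 119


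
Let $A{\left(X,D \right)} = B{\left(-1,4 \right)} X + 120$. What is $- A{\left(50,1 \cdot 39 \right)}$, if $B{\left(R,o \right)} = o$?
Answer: $-320$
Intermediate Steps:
$A{\left(X,D \right)} = 120 + 4 X$ ($A{\left(X,D \right)} = 4 X + 120 = 120 + 4 X$)
$- A{\left(50,1 \cdot 39 \right)} = - (120 + 4 \cdot 50) = - (120 + 200) = \left(-1\right) 320 = -320$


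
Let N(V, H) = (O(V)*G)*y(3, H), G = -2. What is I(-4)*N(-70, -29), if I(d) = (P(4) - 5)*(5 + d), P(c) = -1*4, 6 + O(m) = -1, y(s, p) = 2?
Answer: -252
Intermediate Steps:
O(m) = -7 (O(m) = -6 - 1 = -7)
P(c) = -4
N(V, H) = 28 (N(V, H) = -7*(-2)*2 = 14*2 = 28)
I(d) = -45 - 9*d (I(d) = (-4 - 5)*(5 + d) = -9*(5 + d) = -45 - 9*d)
I(-4)*N(-70, -29) = (-45 - 9*(-4))*28 = (-45 + 36)*28 = -9*28 = -252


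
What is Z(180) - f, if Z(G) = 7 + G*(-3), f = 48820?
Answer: -49353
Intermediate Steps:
Z(G) = 7 - 3*G
Z(180) - f = (7 - 3*180) - 1*48820 = (7 - 540) - 48820 = -533 - 48820 = -49353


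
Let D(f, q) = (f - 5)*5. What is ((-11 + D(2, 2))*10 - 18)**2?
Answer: 77284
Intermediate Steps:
D(f, q) = -25 + 5*f (D(f, q) = (-5 + f)*5 = -25 + 5*f)
((-11 + D(2, 2))*10 - 18)**2 = ((-11 + (-25 + 5*2))*10 - 18)**2 = ((-11 + (-25 + 10))*10 - 18)**2 = ((-11 - 15)*10 - 18)**2 = (-26*10 - 18)**2 = (-260 - 18)**2 = (-278)**2 = 77284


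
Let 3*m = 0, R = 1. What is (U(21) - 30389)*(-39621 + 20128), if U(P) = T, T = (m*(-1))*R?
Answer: 592372777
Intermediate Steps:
m = 0 (m = (⅓)*0 = 0)
T = 0 (T = (0*(-1))*1 = 0*1 = 0)
U(P) = 0
(U(21) - 30389)*(-39621 + 20128) = (0 - 30389)*(-39621 + 20128) = -30389*(-19493) = 592372777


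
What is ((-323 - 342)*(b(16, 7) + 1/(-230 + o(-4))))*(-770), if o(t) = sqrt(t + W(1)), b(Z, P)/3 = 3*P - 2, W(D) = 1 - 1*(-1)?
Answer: 771962483600/26451 - 256025*I*sqrt(2)/26451 ≈ 2.9185e+7 - 13.688*I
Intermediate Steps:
W(D) = 2 (W(D) = 1 + 1 = 2)
b(Z, P) = -6 + 9*P (b(Z, P) = 3*(3*P - 2) = 3*(-2 + 3*P) = -6 + 9*P)
o(t) = sqrt(2 + t) (o(t) = sqrt(t + 2) = sqrt(2 + t))
((-323 - 342)*(b(16, 7) + 1/(-230 + o(-4))))*(-770) = ((-323 - 342)*((-6 + 9*7) + 1/(-230 + sqrt(2 - 4))))*(-770) = -665*((-6 + 63) + 1/(-230 + sqrt(-2)))*(-770) = -665*(57 + 1/(-230 + I*sqrt(2)))*(-770) = (-37905 - 665/(-230 + I*sqrt(2)))*(-770) = 29186850 + 512050/(-230 + I*sqrt(2))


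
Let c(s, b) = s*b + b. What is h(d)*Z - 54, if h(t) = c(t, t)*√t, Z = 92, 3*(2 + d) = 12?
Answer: -54 + 552*√2 ≈ 726.65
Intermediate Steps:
c(s, b) = b + b*s (c(s, b) = b*s + b = b + b*s)
d = 2 (d = -2 + (⅓)*12 = -2 + 4 = 2)
h(t) = t^(3/2)*(1 + t) (h(t) = (t*(1 + t))*√t = t^(3/2)*(1 + t))
h(d)*Z - 54 = (2^(3/2)*(1 + 2))*92 - 54 = ((2*√2)*3)*92 - 54 = (6*√2)*92 - 54 = 552*√2 - 54 = -54 + 552*√2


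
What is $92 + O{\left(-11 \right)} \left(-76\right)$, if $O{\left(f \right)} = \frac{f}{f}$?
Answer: $16$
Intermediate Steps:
$O{\left(f \right)} = 1$
$92 + O{\left(-11 \right)} \left(-76\right) = 92 + 1 \left(-76\right) = 92 - 76 = 16$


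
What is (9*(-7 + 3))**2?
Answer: 1296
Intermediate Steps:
(9*(-7 + 3))**2 = (9*(-4))**2 = (-36)**2 = 1296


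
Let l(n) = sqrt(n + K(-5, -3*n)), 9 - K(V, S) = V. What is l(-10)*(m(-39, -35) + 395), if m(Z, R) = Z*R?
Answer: 3520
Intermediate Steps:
K(V, S) = 9 - V
l(n) = sqrt(14 + n) (l(n) = sqrt(n + (9 - 1*(-5))) = sqrt(n + (9 + 5)) = sqrt(n + 14) = sqrt(14 + n))
m(Z, R) = R*Z
l(-10)*(m(-39, -35) + 395) = sqrt(14 - 10)*(-35*(-39) + 395) = sqrt(4)*(1365 + 395) = 2*1760 = 3520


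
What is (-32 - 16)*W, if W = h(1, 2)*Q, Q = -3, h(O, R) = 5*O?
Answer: 720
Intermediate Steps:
W = -15 (W = (5*1)*(-3) = 5*(-3) = -15)
(-32 - 16)*W = (-32 - 16)*(-15) = -48*(-15) = 720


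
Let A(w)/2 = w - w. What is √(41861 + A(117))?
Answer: √41861 ≈ 204.60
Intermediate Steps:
A(w) = 0 (A(w) = 2*(w - w) = 2*0 = 0)
√(41861 + A(117)) = √(41861 + 0) = √41861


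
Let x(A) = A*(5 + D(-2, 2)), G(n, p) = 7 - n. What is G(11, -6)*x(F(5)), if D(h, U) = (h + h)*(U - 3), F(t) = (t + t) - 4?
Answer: -216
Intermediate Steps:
F(t) = -4 + 2*t (F(t) = 2*t - 4 = -4 + 2*t)
D(h, U) = 2*h*(-3 + U) (D(h, U) = (2*h)*(-3 + U) = 2*h*(-3 + U))
x(A) = 9*A (x(A) = A*(5 + 2*(-2)*(-3 + 2)) = A*(5 + 2*(-2)*(-1)) = A*(5 + 4) = A*9 = 9*A)
G(11, -6)*x(F(5)) = (7 - 1*11)*(9*(-4 + 2*5)) = (7 - 11)*(9*(-4 + 10)) = -36*6 = -4*54 = -216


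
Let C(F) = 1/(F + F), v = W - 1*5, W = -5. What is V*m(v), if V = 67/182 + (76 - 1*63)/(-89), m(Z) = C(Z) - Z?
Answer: 715803/323960 ≈ 2.2095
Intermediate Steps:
v = -10 (v = -5 - 1*5 = -5 - 5 = -10)
C(F) = 1/(2*F)
m(Z) = 1/(2*Z) - Z
V = 3597/16198 (V = 67*(1/182) + (76 - 63)*(-1/89) = 67/182 + 13*(-1/89) = 67/182 - 13/89 = 3597/16198 ≈ 0.22206)
V*m(v) = 3597*((½)/(-10) - 1*(-10))/16198 = 3597*((½)*(-⅒) + 10)/16198 = 3597*(-1/20 + 10)/16198 = (3597/16198)*(199/20) = 715803/323960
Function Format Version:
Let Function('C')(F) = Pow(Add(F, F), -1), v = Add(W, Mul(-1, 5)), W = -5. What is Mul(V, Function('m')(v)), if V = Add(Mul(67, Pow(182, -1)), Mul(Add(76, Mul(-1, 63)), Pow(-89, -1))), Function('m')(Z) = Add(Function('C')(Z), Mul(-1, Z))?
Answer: Rational(715803, 323960) ≈ 2.2095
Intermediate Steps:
v = -10 (v = Add(-5, Mul(-1, 5)) = Add(-5, -5) = -10)
Function('C')(F) = Mul(Rational(1, 2), Pow(F, -1)) (Function('C')(F) = Pow(Mul(2, F), -1) = Mul(Rational(1, 2), Pow(F, -1)))
Function('m')(Z) = Add(Mul(Rational(1, 2), Pow(Z, -1)), Mul(-1, Z))
V = Rational(3597, 16198) (V = Add(Mul(67, Rational(1, 182)), Mul(Add(76, -63), Rational(-1, 89))) = Add(Rational(67, 182), Mul(13, Rational(-1, 89))) = Add(Rational(67, 182), Rational(-13, 89)) = Rational(3597, 16198) ≈ 0.22206)
Mul(V, Function('m')(v)) = Mul(Rational(3597, 16198), Add(Mul(Rational(1, 2), Pow(-10, -1)), Mul(-1, -10))) = Mul(Rational(3597, 16198), Add(Mul(Rational(1, 2), Rational(-1, 10)), 10)) = Mul(Rational(3597, 16198), Add(Rational(-1, 20), 10)) = Mul(Rational(3597, 16198), Rational(199, 20)) = Rational(715803, 323960)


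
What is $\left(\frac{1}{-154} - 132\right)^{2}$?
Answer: $\frac{413268241}{23716} \approx 17426.0$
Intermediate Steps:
$\left(\frac{1}{-154} - 132\right)^{2} = \left(- \frac{1}{154} - 132\right)^{2} = \left(- \frac{20329}{154}\right)^{2} = \frac{413268241}{23716}$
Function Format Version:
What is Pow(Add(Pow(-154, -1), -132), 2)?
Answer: Rational(413268241, 23716) ≈ 17426.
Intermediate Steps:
Pow(Add(Pow(-154, -1), -132), 2) = Pow(Add(Rational(-1, 154), -132), 2) = Pow(Rational(-20329, 154), 2) = Rational(413268241, 23716)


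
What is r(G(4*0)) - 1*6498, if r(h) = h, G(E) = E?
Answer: -6498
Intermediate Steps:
r(G(4*0)) - 1*6498 = 4*0 - 1*6498 = 0 - 6498 = -6498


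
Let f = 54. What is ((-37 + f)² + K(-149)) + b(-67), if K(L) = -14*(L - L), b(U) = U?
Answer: 222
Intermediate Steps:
K(L) = 0 (K(L) = -14*0 = 0)
((-37 + f)² + K(-149)) + b(-67) = ((-37 + 54)² + 0) - 67 = (17² + 0) - 67 = (289 + 0) - 67 = 289 - 67 = 222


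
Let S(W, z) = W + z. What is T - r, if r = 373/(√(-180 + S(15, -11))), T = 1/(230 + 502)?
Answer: 1/732 + 373*I*√11/44 ≈ 0.0013661 + 28.116*I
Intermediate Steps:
T = 1/732 ≈ 0.0013661
r = -373*I*√11/44 (r = 373/(√(-180 + (15 - 11))) = 373/(√(-180 + 4)) = 373/(√(-176)) = 373/((4*I*√11)) = 373*(-I*√11/44) = -373*I*√11/44 ≈ -28.116*I)
T - r = 1/732 - (-373)*I*√11/44 = 1/732 + 373*I*√11/44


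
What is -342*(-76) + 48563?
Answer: 74555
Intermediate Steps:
-342*(-76) + 48563 = 25992 + 48563 = 74555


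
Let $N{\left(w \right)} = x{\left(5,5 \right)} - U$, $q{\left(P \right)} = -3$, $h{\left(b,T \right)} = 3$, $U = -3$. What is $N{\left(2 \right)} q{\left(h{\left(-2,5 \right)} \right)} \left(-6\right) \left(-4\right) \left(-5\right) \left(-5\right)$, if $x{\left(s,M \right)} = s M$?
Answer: $-50400$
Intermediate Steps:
$x{\left(s,M \right)} = M s$
$N{\left(w \right)} = 28$ ($N{\left(w \right)} = 5 \cdot 5 - -3 = 25 + 3 = 28$)
$N{\left(2 \right)} q{\left(h{\left(-2,5 \right)} \right)} \left(-6\right) \left(-4\right) \left(-5\right) \left(-5\right) = 28 \left(\left(-3\right) \left(-6\right)\right) \left(-4\right) \left(-5\right) \left(-5\right) = 28 \cdot 18 \cdot 20 \left(-5\right) = 504 \left(-100\right) = -50400$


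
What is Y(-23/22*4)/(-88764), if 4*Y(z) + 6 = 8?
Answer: -1/177528 ≈ -5.6329e-6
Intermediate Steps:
Y(z) = 1/2 (Y(z) = -3/2 + (1/4)*8 = -3/2 + 2 = 1/2)
Y(-23/22*4)/(-88764) = (1/2)/(-88764) = (1/2)*(-1/88764) = -1/177528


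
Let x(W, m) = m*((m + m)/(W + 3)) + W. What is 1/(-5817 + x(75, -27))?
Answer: -13/74403 ≈ -0.00017472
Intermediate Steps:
x(W, m) = W + 2*m²/(3 + W) (x(W, m) = m*((2*m)/(3 + W)) + W = m*(2*m/(3 + W)) + W = 2*m²/(3 + W) + W = W + 2*m²/(3 + W))
1/(-5817 + x(75, -27)) = 1/(-5817 + (75² + 2*(-27)² + 3*75)/(3 + 75)) = 1/(-5817 + (5625 + 2*729 + 225)/78) = 1/(-5817 + (5625 + 1458 + 225)/78) = 1/(-5817 + (1/78)*7308) = 1/(-5817 + 1218/13) = 1/(-74403/13) = -13/74403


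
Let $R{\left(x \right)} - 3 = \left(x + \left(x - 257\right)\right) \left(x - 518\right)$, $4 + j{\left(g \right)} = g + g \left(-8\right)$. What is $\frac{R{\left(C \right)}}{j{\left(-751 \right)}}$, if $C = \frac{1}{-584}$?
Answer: $\frac{7567533223}{298594528} \approx 25.344$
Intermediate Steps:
$j{\left(g \right)} = -4 - 7 g$ ($j{\left(g \right)} = -4 + \left(g + g \left(-8\right)\right) = -4 + \left(g - 8 g\right) = -4 - 7 g$)
$C = - \frac{1}{584} \approx -0.0017123$
$R{\left(x \right)} = 3 + \left(-518 + x\right) \left(-257 + 2 x\right)$ ($R{\left(x \right)} = 3 + \left(x + \left(x - 257\right)\right) \left(x - 518\right) = 3 + \left(x + \left(x - 257\right)\right) \left(-518 + x\right) = 3 + \left(x + \left(-257 + x\right)\right) \left(-518 + x\right) = 3 + \left(-257 + 2 x\right) \left(-518 + x\right) = 3 + \left(-518 + x\right) \left(-257 + 2 x\right)$)
$\frac{R{\left(C \right)}}{j{\left(-751 \right)}} = \frac{133129 - - \frac{1293}{584} + 2 \left(- \frac{1}{584}\right)^{2}}{-4 - -5257} = \frac{133129 + \frac{1293}{584} + 2 \cdot \frac{1}{341056}}{-4 + 5257} = \frac{133129 + \frac{1293}{584} + \frac{1}{170528}}{5253} = \frac{22702599669}{170528} \cdot \frac{1}{5253} = \frac{7567533223}{298594528}$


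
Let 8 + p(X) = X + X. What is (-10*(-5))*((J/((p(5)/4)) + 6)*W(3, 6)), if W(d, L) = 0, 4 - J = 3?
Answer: 0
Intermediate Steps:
J = 1 (J = 4 - 1*3 = 4 - 3 = 1)
p(X) = -8 + 2*X (p(X) = -8 + (X + X) = -8 + 2*X)
(-10*(-5))*((J/((p(5)/4)) + 6)*W(3, 6)) = (-10*(-5))*((1/((-8 + 2*5)/4) + 6)*0) = 50*((1/((-8 + 10)*(¼)) + 6)*0) = 50*((1/(2*(¼)) + 6)*0) = 50*((1/(½) + 6)*0) = 50*((1*2 + 6)*0) = 50*((2 + 6)*0) = 50*(8*0) = 50*0 = 0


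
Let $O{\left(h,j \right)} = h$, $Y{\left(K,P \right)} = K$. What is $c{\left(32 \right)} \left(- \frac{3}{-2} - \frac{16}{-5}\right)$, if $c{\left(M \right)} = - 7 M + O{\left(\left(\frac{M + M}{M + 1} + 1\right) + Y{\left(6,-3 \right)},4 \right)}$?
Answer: $- \frac{333559}{330} \approx -1010.8$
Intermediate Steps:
$c{\left(M \right)} = 7 - 7 M + \frac{2 M}{1 + M}$ ($c{\left(M \right)} = - 7 M + \left(\left(\frac{M + M}{M + 1} + 1\right) + 6\right) = - 7 M + \left(\left(\frac{2 M}{1 + M} + 1\right) + 6\right) = - 7 M + \left(\left(1 + \frac{2 M}{1 + M}\right) + 6\right) = - 7 M + \left(7 + \frac{2 M}{1 + M}\right) = 7 - 7 M + \frac{2 M}{1 + M}$)
$c{\left(32 \right)} \left(- \frac{3}{-2} - \frac{16}{-5}\right) = \frac{7 - 7 \cdot 32^{2} + 2 \cdot 32}{1 + 32} \left(- \frac{3}{-2} - \frac{16}{-5}\right) = \frac{7 - 7168 + 64}{33} \left(\left(-3\right) \left(- \frac{1}{2}\right) - - \frac{16}{5}\right) = \frac{7 - 7168 + 64}{33} \left(\frac{3}{2} + \frac{16}{5}\right) = \frac{1}{33} \left(-7097\right) \frac{47}{10} = \left(- \frac{7097}{33}\right) \frac{47}{10} = - \frac{333559}{330}$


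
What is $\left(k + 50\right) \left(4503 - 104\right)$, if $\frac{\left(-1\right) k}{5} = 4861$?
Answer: $-106697745$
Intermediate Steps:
$k = -24305$ ($k = \left(-5\right) 4861 = -24305$)
$\left(k + 50\right) \left(4503 - 104\right) = \left(-24305 + 50\right) \left(4503 - 104\right) = \left(-24255\right) 4399 = -106697745$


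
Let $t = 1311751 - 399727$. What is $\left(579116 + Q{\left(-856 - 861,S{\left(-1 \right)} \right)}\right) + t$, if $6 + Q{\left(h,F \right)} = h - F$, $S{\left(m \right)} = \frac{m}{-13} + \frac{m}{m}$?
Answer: $\frac{19362407}{13} \approx 1.4894 \cdot 10^{6}$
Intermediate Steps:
$S{\left(m \right)} = 1 - \frac{m}{13}$ ($S{\left(m \right)} = m \left(- \frac{1}{13}\right) + 1 = - \frac{m}{13} + 1 = 1 - \frac{m}{13}$)
$t = 912024$
$Q{\left(h,F \right)} = -6 + h - F$ ($Q{\left(h,F \right)} = -6 - \left(F - h\right) = -6 + h - F$)
$\left(579116 + Q{\left(-856 - 861,S{\left(-1 \right)} \right)}\right) + t = \left(579116 - \left(1724 + \frac{1}{13}\right)\right) + 912024 = \left(579116 - \frac{22413}{13}\right) + 912024 = \frac{7506095}{13} + 912024 = \frac{19362407}{13}$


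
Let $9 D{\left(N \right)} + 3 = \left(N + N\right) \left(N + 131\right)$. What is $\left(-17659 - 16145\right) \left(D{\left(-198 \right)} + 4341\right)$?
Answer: $-246386088$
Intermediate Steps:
$D{\left(N \right)} = - \frac{1}{3} + \frac{2 N \left(131 + N\right)}{9}$ ($D{\left(N \right)} = - \frac{1}{3} + \frac{\left(N + N\right) \left(N + 131\right)}{9} = - \frac{1}{3} + \frac{2 N \left(131 + N\right)}{9}$)
$\left(-17659 - 16145\right) \left(D{\left(-198 \right)} + 4341\right) = \left(-17659 - 16145\right) \left(\left(- \frac{1}{3} + \frac{2 \left(-198\right)^{2}}{9} + \frac{262}{9} \left(-198\right)\right) + 4341\right) = - 33804 \left(\left(- \frac{1}{3} + \frac{2}{9} \cdot 39204 - 5764\right) + 4341\right) = - 33804 \left(\left(- \frac{1}{3} + 8712 - 5764\right) + 4341\right) = - 33804 \left(\frac{8843}{3} + 4341\right) = \left(-33804\right) \frac{21866}{3} = -246386088$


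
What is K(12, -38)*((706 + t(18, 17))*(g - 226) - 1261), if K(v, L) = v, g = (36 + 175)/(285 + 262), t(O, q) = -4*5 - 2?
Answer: -1021234692/547 ≈ -1.8670e+6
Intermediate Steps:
t(O, q) = -22 (t(O, q) = -20 - 2 = -22)
g = 211/547 ≈ 0.38574
K(12, -38)*((706 + t(18, 17))*(g - 226) - 1261) = 12*((706 - 22)*(211/547 - 226) - 1261) = 12*(684*(-123411/547) - 1261) = 12*(-84413124/547 - 1261) = 12*(-85102891/547) = -1021234692/547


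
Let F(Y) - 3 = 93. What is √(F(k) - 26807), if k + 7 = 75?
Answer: I*√26711 ≈ 163.44*I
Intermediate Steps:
k = 68 (k = -7 + 75 = 68)
F(Y) = 96 (F(Y) = 3 + 93 = 96)
√(F(k) - 26807) = √(96 - 26807) = √(-26711) = I*√26711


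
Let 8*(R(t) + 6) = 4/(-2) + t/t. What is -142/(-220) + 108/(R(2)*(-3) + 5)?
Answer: 9847/1870 ≈ 5.2658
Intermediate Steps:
R(t) = -49/8 (R(t) = -6 + (4/(-2) + t/t)/8 = -6 + (4*(-½) + 1)/8 = -6 + (-2 + 1)/8 = -6 + (⅛)*(-1) = -6 - ⅛ = -49/8)
-142/(-220) + 108/(R(2)*(-3) + 5) = -142/(-220) + 108/(-49/8*(-3) + 5) = -142*(-1/220) + 108/(147/8 + 5) = 71/110 + 108/(187/8) = 71/110 + 108*(8/187) = 71/110 + 864/187 = 9847/1870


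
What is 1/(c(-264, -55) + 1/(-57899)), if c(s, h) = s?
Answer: -57899/15285337 ≈ -0.0037879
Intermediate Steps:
1/(c(-264, -55) + 1/(-57899)) = 1/(-264 + 1/(-57899)) = 1/(-264 - 1/57899) = 1/(-15285337/57899) = -57899/15285337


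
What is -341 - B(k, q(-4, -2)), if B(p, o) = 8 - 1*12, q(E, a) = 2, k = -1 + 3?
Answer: -337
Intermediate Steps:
k = 2
B(p, o) = -4 (B(p, o) = 8 - 12 = -4)
-341 - B(k, q(-4, -2)) = -341 - 1*(-4) = -341 + 4 = -337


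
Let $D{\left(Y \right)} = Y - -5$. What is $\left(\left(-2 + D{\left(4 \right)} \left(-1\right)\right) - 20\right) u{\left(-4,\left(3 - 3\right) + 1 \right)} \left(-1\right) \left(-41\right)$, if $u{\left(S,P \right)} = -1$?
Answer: $1271$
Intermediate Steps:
$D{\left(Y \right)} = 5 + Y$ ($D{\left(Y \right)} = Y + 5 = 5 + Y$)
$\left(\left(-2 + D{\left(4 \right)} \left(-1\right)\right) - 20\right) u{\left(-4,\left(3 - 3\right) + 1 \right)} \left(-1\right) \left(-41\right) = \left(\left(-2 + \left(5 + 4\right) \left(-1\right)\right) - 20\right) \left(\left(-1\right) \left(-1\right)\right) \left(-41\right) = \left(\left(-2 + 9 \left(-1\right)\right) - 20\right) 1 \left(-41\right) = \left(\left(-2 - 9\right) - 20\right) 1 \left(-41\right) = \left(-11 - 20\right) 1 \left(-41\right) = \left(-31\right) 1 \left(-41\right) = \left(-31\right) \left(-41\right) = 1271$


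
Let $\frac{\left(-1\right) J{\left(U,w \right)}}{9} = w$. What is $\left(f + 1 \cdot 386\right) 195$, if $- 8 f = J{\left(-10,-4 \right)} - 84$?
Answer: $76440$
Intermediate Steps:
$J{\left(U,w \right)} = - 9 w$
$f = 6$ ($f = - \frac{\left(-9\right) \left(-4\right) - 84}{8} = - \frac{36 - 84}{8} = \left(- \frac{1}{8}\right) \left(-48\right) = 6$)
$\left(f + 1 \cdot 386\right) 195 = \left(6 + 1 \cdot 386\right) 195 = \left(6 + 386\right) 195 = 392 \cdot 195 = 76440$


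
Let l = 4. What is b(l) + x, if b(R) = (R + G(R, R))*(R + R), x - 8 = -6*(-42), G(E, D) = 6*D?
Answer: 484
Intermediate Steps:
x = 260 (x = 8 - 6*(-42) = 8 + 252 = 260)
b(R) = 14*R² (b(R) = (R + 6*R)*(R + R) = (7*R)*(2*R) = 14*R²)
b(l) + x = 14*4² + 260 = 14*16 + 260 = 224 + 260 = 484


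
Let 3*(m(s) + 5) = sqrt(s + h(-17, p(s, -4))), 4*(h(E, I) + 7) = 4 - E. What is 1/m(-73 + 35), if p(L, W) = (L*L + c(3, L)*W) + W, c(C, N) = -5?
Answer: -60/353 - 2*I*sqrt(159)/353 ≈ -0.16997 - 0.071442*I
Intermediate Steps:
p(L, W) = L**2 - 4*W (p(L, W) = (L*L - 5*W) + W = (L**2 - 5*W) + W = L**2 - 4*W)
h(E, I) = -6 - E/4 (h(E, I) = -7 + (4 - E)/4 = -7 + (1 - E/4) = -6 - E/4)
m(s) = -5 + sqrt(-7/4 + s)/3 (m(s) = -5 + sqrt(s + (-6 - 1/4*(-17)))/3 = -5 + sqrt(s + (-6 + 17/4))/3 = -5 + sqrt(s - 7/4)/3 = -5 + sqrt(-7/4 + s)/3)
1/m(-73 + 35) = 1/(-5 + sqrt(-7 + 4*(-73 + 35))/6) = 1/(-5 + sqrt(-7 + 4*(-38))/6) = 1/(-5 + sqrt(-7 - 152)/6) = 1/(-5 + sqrt(-159)/6) = 1/(-5 + (I*sqrt(159))/6) = 1/(-5 + I*sqrt(159)/6)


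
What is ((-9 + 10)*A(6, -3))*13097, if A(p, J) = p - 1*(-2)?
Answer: 104776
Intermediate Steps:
A(p, J) = 2 + p (A(p, J) = p + 2 = 2 + p)
((-9 + 10)*A(6, -3))*13097 = ((-9 + 10)*(2 + 6))*13097 = (1*8)*13097 = 8*13097 = 104776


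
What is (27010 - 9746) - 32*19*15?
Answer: 8144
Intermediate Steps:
(27010 - 9746) - 32*19*15 = 17264 - 608*15 = 17264 - 9120 = 8144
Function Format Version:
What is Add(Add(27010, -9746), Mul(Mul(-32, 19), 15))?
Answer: 8144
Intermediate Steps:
Add(Add(27010, -9746), Mul(Mul(-32, 19), 15)) = Add(17264, Mul(-608, 15)) = Add(17264, -9120) = 8144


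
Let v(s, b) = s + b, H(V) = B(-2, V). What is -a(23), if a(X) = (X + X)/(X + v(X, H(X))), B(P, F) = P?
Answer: -23/22 ≈ -1.0455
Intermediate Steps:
H(V) = -2
v(s, b) = b + s
a(X) = 2*X/(-2 + 2*X) (a(X) = (X + X)/(X + (-2 + X)) = (2*X)/(-2 + 2*X) = 2*X/(-2 + 2*X))
-a(23) = -23/(-1 + 23) = -23/22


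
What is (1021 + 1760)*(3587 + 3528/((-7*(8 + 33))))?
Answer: 407591703/41 ≈ 9.9413e+6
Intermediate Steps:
(1021 + 1760)*(3587 + 3528/((-7*(8 + 33)))) = 2781*(3587 + 3528/((-7*41))) = 2781*(3587 + 3528/(-287)) = 2781*(3587 + 3528*(-1/287)) = 2781*(3587 - 504/41) = 2781*(146563/41) = 407591703/41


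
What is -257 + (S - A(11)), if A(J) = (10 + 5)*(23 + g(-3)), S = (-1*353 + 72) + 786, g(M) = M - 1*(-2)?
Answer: -82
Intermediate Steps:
g(M) = 2 + M (g(M) = M + 2 = 2 + M)
S = 505 (S = (-353 + 72) + 786 = -281 + 786 = 505)
A(J) = 330 (A(J) = (10 + 5)*(23 + (2 - 3)) = 15*(23 - 1) = 15*22 = 330)
-257 + (S - A(11)) = -257 + (505 - 1*330) = -257 + (505 - 330) = -257 + 175 = -82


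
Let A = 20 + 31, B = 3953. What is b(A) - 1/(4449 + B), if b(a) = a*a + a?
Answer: 22282103/8402 ≈ 2652.0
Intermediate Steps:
A = 51
b(a) = a + a² (b(a) = a² + a = a + a²)
b(A) - 1/(4449 + B) = 51*(1 + 51) - 1/(4449 + 3953) = 51*52 - 1/8402 = 2652 - 1*1/8402 = 2652 - 1/8402 = 22282103/8402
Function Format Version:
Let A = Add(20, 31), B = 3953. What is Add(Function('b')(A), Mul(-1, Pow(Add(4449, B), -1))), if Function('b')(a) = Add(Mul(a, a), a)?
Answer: Rational(22282103, 8402) ≈ 2652.0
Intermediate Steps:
A = 51
Function('b')(a) = Add(a, Pow(a, 2)) (Function('b')(a) = Add(Pow(a, 2), a) = Add(a, Pow(a, 2)))
Add(Function('b')(A), Mul(-1, Pow(Add(4449, B), -1))) = Add(Mul(51, Add(1, 51)), Mul(-1, Pow(Add(4449, 3953), -1))) = Add(Mul(51, 52), Mul(-1, Pow(8402, -1))) = Add(2652, Mul(-1, Rational(1, 8402))) = Add(2652, Rational(-1, 8402)) = Rational(22282103, 8402)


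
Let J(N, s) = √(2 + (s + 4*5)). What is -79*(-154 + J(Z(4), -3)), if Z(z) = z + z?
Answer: 12166 - 79*√19 ≈ 11822.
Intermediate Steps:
Z(z) = 2*z
J(N, s) = √(22 + s) (J(N, s) = √(2 + (s + 20)) = √(2 + (20 + s)) = √(22 + s))
-79*(-154 + J(Z(4), -3)) = -79*(-154 + √(22 - 3)) = -79*(-154 + √19) = 12166 - 79*√19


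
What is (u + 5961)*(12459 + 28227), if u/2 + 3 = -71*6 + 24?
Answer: 209573586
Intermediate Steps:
u = -810 (u = -6 + 2*(-71*6 + 24) = -6 + 2*(-426 + 24) = -6 + 2*(-402) = -6 - 804 = -810)
(u + 5961)*(12459 + 28227) = (-810 + 5961)*(12459 + 28227) = 5151*40686 = 209573586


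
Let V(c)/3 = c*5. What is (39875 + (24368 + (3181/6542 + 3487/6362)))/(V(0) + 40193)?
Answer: 668462453762/418210214843 ≈ 1.5984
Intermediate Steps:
V(c) = 15*c (V(c) = 3*(c*5) = 3*(5*c) = 15*c)
(39875 + (24368 + (3181/6542 + 3487/6362)))/(V(0) + 40193) = (39875 + (24368 + (3181/6542 + 3487/6362)))/(15*0 + 40193) = (39875 + (24368 + (3181*(1/6542) + 3487*(1/6362))))/(0 + 40193) = (39875 + (24368 + (3181/6542 + 3487/6362)))/40193 = (39875 + (24368 + 10762369/10405051))*(1/40193) = (39875 + 253561045137/10405051)*(1/40193) = (668462453762/10405051)*(1/40193) = 668462453762/418210214843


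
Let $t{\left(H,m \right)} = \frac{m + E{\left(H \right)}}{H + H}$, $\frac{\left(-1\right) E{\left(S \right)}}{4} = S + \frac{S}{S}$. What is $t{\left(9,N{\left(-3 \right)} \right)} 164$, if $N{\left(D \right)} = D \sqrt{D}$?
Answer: $- \frac{3280}{9} - \frac{82 i \sqrt{3}}{3} \approx -364.44 - 47.343 i$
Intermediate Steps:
$N{\left(D \right)} = D^{\frac{3}{2}}$
$E{\left(S \right)} = -4 - 4 S$ ($E{\left(S \right)} = - 4 \left(S + \frac{S}{S}\right) = - 4 \left(S + 1\right) = - 4 \left(1 + S\right) = -4 - 4 S$)
$t{\left(H,m \right)} = \frac{-4 + m - 4 H}{2 H}$ ($t{\left(H,m \right)} = \frac{m - \left(4 + 4 H\right)}{H + H} = \frac{-4 + m - 4 H}{2 H}$)
$t{\left(9,N{\left(-3 \right)} \right)} 164 = \frac{-4 + \left(-3\right)^{\frac{3}{2}} - 36}{2 \cdot 9} \cdot 164 = \frac{1}{2} \cdot \frac{1}{9} \left(-4 - 3 i \sqrt{3} - 36\right) 164 = \frac{1}{2} \cdot \frac{1}{9} \left(-40 - 3 i \sqrt{3}\right) 164 = \left(- \frac{20}{9} - \frac{i \sqrt{3}}{6}\right) 164 = - \frac{3280}{9} - \frac{82 i \sqrt{3}}{3}$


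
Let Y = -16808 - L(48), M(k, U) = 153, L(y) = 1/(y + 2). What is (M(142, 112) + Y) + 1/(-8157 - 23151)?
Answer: -13035884179/782700 ≈ -16655.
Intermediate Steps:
L(y) = 1/(2 + y)
Y = -840401/50 (Y = -16808 - 1/(2 + 48) = -16808 - 1/50 = -840401/50 ≈ -16808.)
(M(142, 112) + Y) + 1/(-8157 - 23151) = (153 - 840401/50) + 1/(-8157 - 23151) = -832751/50 + 1/(-31308) = -832751/50 - 1/31308 = -13035884179/782700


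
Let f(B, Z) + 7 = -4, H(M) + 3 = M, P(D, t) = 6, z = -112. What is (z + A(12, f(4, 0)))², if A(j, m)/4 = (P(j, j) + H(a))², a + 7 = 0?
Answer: 2304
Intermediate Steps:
a = -7 (a = -7 + 0 = -7)
H(M) = -3 + M
f(B, Z) = -11 (f(B, Z) = -7 - 4 = -11)
A(j, m) = 64 (A(j, m) = 4*(6 + (-3 - 7))² = 4*(6 - 10)² = 4*(-4)² = 4*16 = 64)
(z + A(12, f(4, 0)))² = (-112 + 64)² = (-48)² = 2304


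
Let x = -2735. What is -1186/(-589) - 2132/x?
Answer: 4499458/1610915 ≈ 2.7931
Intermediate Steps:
-1186/(-589) - 2132/x = -1186/(-589) - 2132/(-2735) = -1186*(-1/589) - 2132*(-1/2735) = 1186/589 + 2132/2735 = 4499458/1610915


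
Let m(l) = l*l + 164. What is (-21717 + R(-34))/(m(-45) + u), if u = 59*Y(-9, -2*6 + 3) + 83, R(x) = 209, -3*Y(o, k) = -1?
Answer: -64524/6875 ≈ -9.3853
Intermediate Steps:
Y(o, k) = ⅓ (Y(o, k) = -⅓*(-1) = ⅓)
u = 308/3 (u = 59*(⅓) + 83 = 59/3 + 83 = 308/3 ≈ 102.67)
m(l) = 164 + l² (m(l) = l² + 164 = 164 + l²)
(-21717 + R(-34))/(m(-45) + u) = (-21717 + 209)/((164 + (-45)²) + 308/3) = -21508/((164 + 2025) + 308/3) = -21508/(2189 + 308/3) = -21508/6875/3 = -21508*3/6875 = -64524/6875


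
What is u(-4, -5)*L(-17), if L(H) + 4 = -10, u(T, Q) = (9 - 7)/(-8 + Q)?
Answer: 28/13 ≈ 2.1538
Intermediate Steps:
u(T, Q) = 2/(-8 + Q)
L(H) = -14 (L(H) = -4 - 10 = -14)
u(-4, -5)*L(-17) = (2/(-8 - 5))*(-14) = (2/(-13))*(-14) = (2*(-1/13))*(-14) = -2/13*(-14) = 28/13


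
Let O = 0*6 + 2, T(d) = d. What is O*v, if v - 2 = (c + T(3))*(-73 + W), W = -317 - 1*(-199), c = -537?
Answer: 203992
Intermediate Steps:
W = -118 (W = -317 + 199 = -118)
O = 2 (O = 0 + 2 = 2)
v = 101996 (v = 2 + (-537 + 3)*(-73 - 118) = 2 - 534*(-191) = 2 + 101994 = 101996)
O*v = 2*101996 = 203992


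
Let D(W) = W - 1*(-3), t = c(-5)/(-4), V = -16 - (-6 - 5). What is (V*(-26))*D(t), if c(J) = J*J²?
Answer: 8905/2 ≈ 4452.5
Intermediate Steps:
c(J) = J³
V = -5 (V = -16 - 1*(-11) = -16 + 11 = -5)
t = 125/4 (t = (-5)³/(-4) = -125*(-¼) = 125/4 ≈ 31.250)
D(W) = 3 + W (D(W) = W + 3 = 3 + W)
(V*(-26))*D(t) = (-5*(-26))*(3 + 125/4) = 130*(137/4) = 8905/2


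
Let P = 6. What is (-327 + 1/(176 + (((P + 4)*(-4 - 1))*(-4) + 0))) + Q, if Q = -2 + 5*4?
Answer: -116183/376 ≈ -309.00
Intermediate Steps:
Q = 18 (Q = -2 + 20 = 18)
(-327 + 1/(176 + (((P + 4)*(-4 - 1))*(-4) + 0))) + Q = (-327 + 1/(176 + (((6 + 4)*(-4 - 1))*(-4) + 0))) + 18 = (-327 + 1/(176 + ((10*(-5))*(-4) + 0))) + 18 = (-327 + 1/(176 + (-50*(-4) + 0))) + 18 = (-327 + 1/(176 + (200 + 0))) + 18 = (-327 + 1/(176 + 200)) + 18 = (-327 + 1/376) + 18 = -122951/376 + 18 = -116183/376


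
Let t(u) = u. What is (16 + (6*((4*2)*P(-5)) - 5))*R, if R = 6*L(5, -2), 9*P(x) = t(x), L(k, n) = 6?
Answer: -564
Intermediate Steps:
P(x) = x/9
R = 36 (R = 6*6 = 36)
(16 + (6*((4*2)*P(-5)) - 5))*R = (16 + (6*((4*2)*((⅑)*(-5))) - 5))*36 = (16 + (6*(8*(-5/9)) - 5))*36 = (16 + (6*(-40/9) - 5))*36 = (16 + (-80/3 - 5))*36 = (16 - 95/3)*36 = -47/3*36 = -564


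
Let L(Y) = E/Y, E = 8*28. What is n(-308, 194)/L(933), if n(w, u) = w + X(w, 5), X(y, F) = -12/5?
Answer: -90501/70 ≈ -1292.9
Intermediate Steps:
X(y, F) = -12/5 (X(y, F) = -12*⅕ = -12/5)
n(w, u) = -12/5 + w (n(w, u) = w - 12/5 = -12/5 + w)
E = 224
L(Y) = 224/Y
n(-308, 194)/L(933) = (-12/5 - 308)/((224/933)) = -1552/(5*(224*(1/933))) = -1552/(5*224/933) = -1552/5*933/224 = -90501/70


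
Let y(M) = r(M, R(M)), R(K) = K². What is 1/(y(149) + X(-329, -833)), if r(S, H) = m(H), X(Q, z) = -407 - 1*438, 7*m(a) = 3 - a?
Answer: -7/28113 ≈ -0.00024900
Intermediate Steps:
m(a) = 3/7 - a/7 (m(a) = (3 - a)/7 = 3/7 - a/7)
X(Q, z) = -845 (X(Q, z) = -407 - 438 = -845)
r(S, H) = 3/7 - H/7
y(M) = 3/7 - M²/7
1/(y(149) + X(-329, -833)) = 1/((3/7 - ⅐*149²) - 845) = 1/((3/7 - ⅐*22201) - 845) = 1/((3/7 - 22201/7) - 845) = 1/(-22198/7 - 845) = 1/(-28113/7) = -7/28113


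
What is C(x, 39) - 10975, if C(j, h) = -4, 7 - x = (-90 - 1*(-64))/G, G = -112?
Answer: -10979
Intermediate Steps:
x = 379/56 (x = 7 - (-90 - 1*(-64))/(-112) = 7 - (-90 + 64)*(-1)/112 = 7 - (-26)*(-1)/112 = 7 - 1*13/56 = 7 - 13/56 = 379/56 ≈ 6.7679)
C(x, 39) - 10975 = -4 - 10975 = -10979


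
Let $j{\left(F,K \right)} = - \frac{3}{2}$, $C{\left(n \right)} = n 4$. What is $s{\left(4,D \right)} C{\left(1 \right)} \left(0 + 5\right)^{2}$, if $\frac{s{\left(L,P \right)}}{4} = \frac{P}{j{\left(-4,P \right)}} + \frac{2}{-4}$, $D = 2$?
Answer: $- \frac{2200}{3} \approx -733.33$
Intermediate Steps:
$C{\left(n \right)} = 4 n$
$j{\left(F,K \right)} = - \frac{3}{2}$ ($j{\left(F,K \right)} = \left(-3\right) \frac{1}{2} = - \frac{3}{2}$)
$s{\left(L,P \right)} = -2 - \frac{8 P}{3}$ ($s{\left(L,P \right)} = 4 \left(\frac{P}{- \frac{3}{2}} + \frac{2}{-4}\right) = 4 \left(P \left(- \frac{2}{3}\right) + 2 \left(- \frac{1}{4}\right)\right) = 4 \left(- \frac{2 P}{3} - \frac{1}{2}\right) = 4 \left(- \frac{1}{2} - \frac{2 P}{3}\right) = -2 - \frac{8 P}{3}$)
$s{\left(4,D \right)} C{\left(1 \right)} \left(0 + 5\right)^{2} = \left(-2 - \frac{16}{3}\right) 4 \cdot 1 \left(0 + 5\right)^{2} = \left(-2 - \frac{16}{3}\right) 4 \cdot 5^{2} = \left(- \frac{22}{3}\right) 4 \cdot 25 = \left(- \frac{88}{3}\right) 25 = - \frac{2200}{3}$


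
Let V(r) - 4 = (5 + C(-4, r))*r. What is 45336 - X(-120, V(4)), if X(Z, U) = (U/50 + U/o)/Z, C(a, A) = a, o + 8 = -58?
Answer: 561033004/12375 ≈ 45336.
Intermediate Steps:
o = -66 (o = -8 - 58 = -66)
V(r) = 4 + r (V(r) = 4 + (5 - 4)*r = 4 + 1*r = 4 + r)
X(Z, U) = 4*U/(825*Z) (X(Z, U) = (U/50 + U/(-66))/Z = (U*(1/50) + U*(-1/66))/Z = (U/50 - U/66)/Z = (4*U/825)/Z = 4*U/(825*Z))
45336 - X(-120, V(4)) = 45336 - 4*(4 + 4)/(825*(-120)) = 45336 - 4*8*(-1)/(825*120) = 45336 - 1*(-4/12375) = 45336 + 4/12375 = 561033004/12375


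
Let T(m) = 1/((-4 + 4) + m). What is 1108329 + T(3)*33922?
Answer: 3358909/3 ≈ 1.1196e+6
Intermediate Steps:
T(m) = 1/m (T(m) = 1/(0 + m) = 1/m)
1108329 + T(3)*33922 = 1108329 + 33922/3 = 3358909/3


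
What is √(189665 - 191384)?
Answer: 3*I*√191 ≈ 41.461*I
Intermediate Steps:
√(189665 - 191384) = √(-1719) = 3*I*√191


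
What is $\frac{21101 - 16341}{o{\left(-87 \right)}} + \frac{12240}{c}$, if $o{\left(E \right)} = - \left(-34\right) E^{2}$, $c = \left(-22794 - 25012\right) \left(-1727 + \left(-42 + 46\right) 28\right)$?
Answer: $\frac{64126948}{3437514333} \approx 0.018655$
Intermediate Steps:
$c = 77206690$ ($c = - 47806 \left(-1727 + 4 \cdot 28\right) = - 47806 \left(-1727 + 112\right) = \left(-47806\right) \left(-1615\right) = 77206690$)
$o{\left(E \right)} = 34 E^{2}$
$\frac{21101 - 16341}{o{\left(-87 \right)}} + \frac{12240}{c} = \frac{21101 - 16341}{34 \left(-87\right)^{2}} + \frac{12240}{77206690} = \frac{4760}{34 \cdot 7569} + 12240 \cdot \frac{1}{77206690} = \frac{4760}{257346} + \frac{72}{454157} = 4760 \cdot \frac{1}{257346} + \frac{72}{454157} = \frac{140}{7569} + \frac{72}{454157} = \frac{64126948}{3437514333}$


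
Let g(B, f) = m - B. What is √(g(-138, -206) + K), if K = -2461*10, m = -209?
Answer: I*√24681 ≈ 157.1*I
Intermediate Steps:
g(B, f) = -209 - B
K = -24610
√(g(-138, -206) + K) = √((-209 - 1*(-138)) - 24610) = √((-209 + 138) - 24610) = √(-71 - 24610) = √(-24681) = I*√24681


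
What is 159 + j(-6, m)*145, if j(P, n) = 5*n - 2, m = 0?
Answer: -131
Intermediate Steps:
j(P, n) = -2 + 5*n
159 + j(-6, m)*145 = 159 + (-2 + 5*0)*145 = 159 + (-2 + 0)*145 = 159 - 2*145 = 159 - 290 = -131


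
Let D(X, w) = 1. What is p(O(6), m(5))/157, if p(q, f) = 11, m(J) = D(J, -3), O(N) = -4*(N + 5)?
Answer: 11/157 ≈ 0.070064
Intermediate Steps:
O(N) = -20 - 4*N (O(N) = -4*(5 + N) = -20 - 4*N)
m(J) = 1
p(O(6), m(5))/157 = 11/157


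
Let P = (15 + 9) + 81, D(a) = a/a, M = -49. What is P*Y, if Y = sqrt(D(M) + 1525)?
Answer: 105*sqrt(1526) ≈ 4101.7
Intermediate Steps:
D(a) = 1
P = 105 (P = 24 + 81 = 105)
Y = sqrt(1526) (Y = sqrt(1 + 1525) = sqrt(1526) ≈ 39.064)
P*Y = 105*sqrt(1526)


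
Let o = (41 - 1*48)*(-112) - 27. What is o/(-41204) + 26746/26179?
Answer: 1082224681/1078679516 ≈ 1.0033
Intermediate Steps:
o = 757 (o = (41 - 48)*(-112) - 27 = -7*(-112) - 27 = 784 - 27 = 757)
o/(-41204) + 26746/26179 = 757/(-41204) + 26746/26179 = 757*(-1/41204) + 26746*(1/26179) = -757/41204 + 26746/26179 = 1082224681/1078679516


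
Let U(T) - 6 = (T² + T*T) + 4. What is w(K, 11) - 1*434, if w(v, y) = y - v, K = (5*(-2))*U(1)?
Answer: -303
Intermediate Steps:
U(T) = 10 + 2*T² (U(T) = 6 + ((T² + T*T) + 4) = 6 + ((T² + T²) + 4) = 6 + (2*T² + 4) = 6 + (4 + 2*T²) = 10 + 2*T²)
K = -120 (K = (5*(-2))*(10 + 2*1²) = -10*(10 + 2*1) = -10*(10 + 2) = -10*12 = -120)
w(K, 11) - 1*434 = (11 - 1*(-120)) - 1*434 = (11 + 120) - 434 = 131 - 434 = -303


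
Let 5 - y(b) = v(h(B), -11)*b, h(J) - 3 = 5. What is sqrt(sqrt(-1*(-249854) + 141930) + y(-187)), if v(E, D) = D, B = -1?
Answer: sqrt(-2052 + 2*sqrt(97946)) ≈ 37.763*I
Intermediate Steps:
h(J) = 8 (h(J) = 3 + 5 = 8)
y(b) = 5 + 11*b (y(b) = 5 - (-11)*b = 5 + 11*b)
sqrt(sqrt(-1*(-249854) + 141930) + y(-187)) = sqrt(sqrt(-1*(-249854) + 141930) + (5 + 11*(-187))) = sqrt(sqrt(249854 + 141930) + (5 - 2057)) = sqrt(sqrt(391784) - 2052) = sqrt(2*sqrt(97946) - 2052) = sqrt(-2052 + 2*sqrt(97946))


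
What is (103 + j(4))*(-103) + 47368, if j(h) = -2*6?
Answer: 37995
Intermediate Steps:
j(h) = -12
(103 + j(4))*(-103) + 47368 = (103 - 12)*(-103) + 47368 = 91*(-103) + 47368 = -9373 + 47368 = 37995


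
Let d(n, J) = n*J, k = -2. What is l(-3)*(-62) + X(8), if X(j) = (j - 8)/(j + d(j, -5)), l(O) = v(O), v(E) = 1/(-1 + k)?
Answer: 62/3 ≈ 20.667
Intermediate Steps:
v(E) = -⅓ (v(E) = 1/(-1 - 2) = 1/(-3) = -⅓)
l(O) = -⅓
d(n, J) = J*n
X(j) = -(-8 + j)/(4*j) (X(j) = (j - 8)/(j - 5*j) = (-8 + j)/((-4*j)) = (-8 + j)*(-1/(4*j)) = -(-8 + j)/(4*j))
l(-3)*(-62) + X(8) = -⅓*(-62) + (¼)*(8 - 1*8)/8 = 62/3 + (¼)*(⅛)*(8 - 8) = 62/3 + (¼)*(⅛)*0 = 62/3 + 0 = 62/3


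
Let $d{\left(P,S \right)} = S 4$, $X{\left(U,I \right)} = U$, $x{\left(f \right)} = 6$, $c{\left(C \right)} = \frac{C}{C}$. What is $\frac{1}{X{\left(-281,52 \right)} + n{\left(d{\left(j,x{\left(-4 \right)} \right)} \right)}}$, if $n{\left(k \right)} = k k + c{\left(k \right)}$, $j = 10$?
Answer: $\frac{1}{296} \approx 0.0033784$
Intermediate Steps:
$c{\left(C \right)} = 1$
$d{\left(P,S \right)} = 4 S$
$n{\left(k \right)} = 1 + k^{2}$ ($n{\left(k \right)} = k k + 1 = k^{2} + 1 = 1 + k^{2}$)
$\frac{1}{X{\left(-281,52 \right)} + n{\left(d{\left(j,x{\left(-4 \right)} \right)} \right)}} = \frac{1}{-281 + \left(1 + \left(4 \cdot 6\right)^{2}\right)} = \frac{1}{-281 + \left(1 + 24^{2}\right)} = \frac{1}{-281 + \left(1 + 576\right)} = \frac{1}{-281 + 577} = \frac{1}{296}$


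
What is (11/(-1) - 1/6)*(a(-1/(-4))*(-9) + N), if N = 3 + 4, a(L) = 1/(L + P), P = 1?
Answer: 67/30 ≈ 2.2333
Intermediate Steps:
a(L) = 1/(1 + L) (a(L) = 1/(L + 1) = 1/(1 + L))
N = 7
(11/(-1) - 1/6)*(a(-1/(-4))*(-9) + N) = (11/(-1) - 1/6)*(-9/(1 - 1/(-4)) + 7) = (11*(-1) - 1*⅙)*(-9/(1 - 1*(-¼)) + 7) = (-11 - ⅙)*(-9/(1 + ¼) + 7) = -67*(-9/(5/4) + 7)/6 = -67*((⅘)*(-9) + 7)/6 = -67*(-36/5 + 7)/6 = -67/6*(-⅕) = 67/30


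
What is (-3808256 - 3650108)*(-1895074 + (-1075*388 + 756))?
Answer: 17239396800152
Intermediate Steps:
(-3808256 - 3650108)*(-1895074 + (-1075*388 + 756)) = -7458364*(-1895074 + (-417100 + 756)) = -7458364*(-1895074 - 416344) = -7458364*(-2311418) = 17239396800152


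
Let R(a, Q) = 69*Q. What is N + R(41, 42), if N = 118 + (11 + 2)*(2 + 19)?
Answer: 3289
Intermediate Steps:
N = 391 (N = 118 + 13*21 = 118 + 273 = 391)
N + R(41, 42) = 391 + 69*42 = 391 + 2898 = 3289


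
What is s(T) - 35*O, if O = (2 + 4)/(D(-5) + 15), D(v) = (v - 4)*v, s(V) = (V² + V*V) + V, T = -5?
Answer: 83/2 ≈ 41.500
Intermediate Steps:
s(V) = V + 2*V² (s(V) = (V² + V²) + V = 2*V² + V = V + 2*V²)
D(v) = v*(-4 + v) (D(v) = (-4 + v)*v = v*(-4 + v))
O = ⅒ (O = (2 + 4)/(-5*(-4 - 5) + 15) = 6/(-5*(-9) + 15) = 6/(45 + 15) = 6/60 = 6*(1/60) = ⅒ ≈ 0.10000)
s(T) - 35*O = -5*(1 + 2*(-5)) - 35*⅒ = -5*(1 - 10) - 7/2 = -5*(-9) - 7/2 = 45 - 7/2 = 83/2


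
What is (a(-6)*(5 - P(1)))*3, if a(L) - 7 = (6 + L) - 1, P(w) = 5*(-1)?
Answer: 180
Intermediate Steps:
P(w) = -5
a(L) = 12 + L (a(L) = 7 + ((6 + L) - 1) = 7 + (5 + L) = 12 + L)
(a(-6)*(5 - P(1)))*3 = ((12 - 6)*(5 - 1*(-5)))*3 = (6*(5 + 5))*3 = (6*10)*3 = 60*3 = 180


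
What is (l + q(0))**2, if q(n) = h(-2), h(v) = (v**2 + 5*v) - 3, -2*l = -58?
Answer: 400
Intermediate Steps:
l = 29 (l = -1/2*(-58) = 29)
h(v) = -3 + v**2 + 5*v
q(n) = -9 (q(n) = -3 + (-2)**2 + 5*(-2) = -3 + 4 - 10 = -9)
(l + q(0))**2 = (29 - 9)**2 = 20**2 = 400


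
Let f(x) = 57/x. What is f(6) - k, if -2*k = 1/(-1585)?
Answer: 15057/1585 ≈ 9.4997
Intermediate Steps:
k = 1/3170 (k = -1/2/(-1585) = -1/2*(-1/1585) = 1/3170 ≈ 0.00031546)
f(6) - k = 57/6 - 1*1/3170 = 57*(1/6) - 1/3170 = 19/2 - 1/3170 = 15057/1585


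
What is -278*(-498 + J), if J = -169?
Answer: 185426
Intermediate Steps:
-278*(-498 + J) = -278*(-498 - 169) = -278*(-667) = 185426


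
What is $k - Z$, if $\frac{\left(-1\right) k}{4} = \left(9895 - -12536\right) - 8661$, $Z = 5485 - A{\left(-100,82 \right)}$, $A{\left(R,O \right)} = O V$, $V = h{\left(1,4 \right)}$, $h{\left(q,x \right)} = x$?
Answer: $-60237$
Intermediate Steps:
$V = 4$
$A{\left(R,O \right)} = 4 O$ ($A{\left(R,O \right)} = O 4 = 4 O$)
$Z = 5157$ ($Z = 5485 - 4 \cdot 82 = 5485 - 328 = 5157$)
$k = -55080$ ($k = - 4 \left(\left(9895 - -12536\right) - 8661\right) = - 4 \left(\left(9895 + 12536\right) - 8661\right) = - 4 \left(22431 - 8661\right) = \left(-4\right) 13770 = -55080$)
$k - Z = -55080 - 5157 = -60237$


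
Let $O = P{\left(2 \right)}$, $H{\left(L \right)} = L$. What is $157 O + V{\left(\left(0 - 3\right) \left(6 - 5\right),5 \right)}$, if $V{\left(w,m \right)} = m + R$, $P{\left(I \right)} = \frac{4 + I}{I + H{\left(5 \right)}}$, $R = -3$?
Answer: $\frac{956}{7} \approx 136.57$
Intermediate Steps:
$P{\left(I \right)} = \frac{4 + I}{5 + I}$ ($P{\left(I \right)} = \frac{4 + I}{I + 5} = \frac{4 + I}{5 + I}$)
$V{\left(w,m \right)} = -3 + m$ ($V{\left(w,m \right)} = m - 3 = -3 + m$)
$O = \frac{6}{7}$ ($O = \frac{4 + 2}{5 + 2} = \frac{1}{7} \cdot 6 = \frac{6}{7} \approx 0.85714$)
$157 O + V{\left(\left(0 - 3\right) \left(6 - 5\right),5 \right)} = 157 \cdot \frac{6}{7} + \left(-3 + 5\right) = \frac{942}{7} + 2 = \frac{956}{7}$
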